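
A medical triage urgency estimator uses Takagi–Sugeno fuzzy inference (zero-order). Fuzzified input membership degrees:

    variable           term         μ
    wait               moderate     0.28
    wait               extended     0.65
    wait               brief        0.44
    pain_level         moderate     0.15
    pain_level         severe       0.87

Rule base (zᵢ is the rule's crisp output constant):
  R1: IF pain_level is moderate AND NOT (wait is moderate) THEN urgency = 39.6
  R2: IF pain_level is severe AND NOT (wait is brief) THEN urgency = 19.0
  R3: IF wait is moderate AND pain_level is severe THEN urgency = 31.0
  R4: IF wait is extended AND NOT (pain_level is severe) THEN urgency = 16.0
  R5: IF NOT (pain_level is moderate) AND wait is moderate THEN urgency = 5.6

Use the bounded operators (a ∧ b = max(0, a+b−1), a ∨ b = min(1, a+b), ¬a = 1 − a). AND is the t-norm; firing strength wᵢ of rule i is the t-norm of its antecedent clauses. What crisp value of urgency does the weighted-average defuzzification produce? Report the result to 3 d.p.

19.082

R1 (z=39.6): moderate=0.15, ¬moderate=1−0.28=0.72; AND[max(0, a+b−1)] → w = 0.00
R2 (z=19.0): severe=0.87, ¬brief=1−0.44=0.56; AND[max(0, a+b−1)] → w = 0.43
R3 (z=31.0): moderate=0.28, severe=0.87; AND[max(0, a+b−1)] → w = 0.15
R4 (z=16.0): extended=0.65, ¬severe=1−0.87=0.13; AND[max(0, a+b−1)] → w = 0.00
R5 (z=5.6): ¬moderate=1−0.15=0.85, moderate=0.28; AND[max(0, a+b−1)] → w = 0.13
Weighted average = (0.00·39.6 + 0.43·19.0 + 0.15·31.0 + 0.00·16.0 + 0.13·5.6) / (0.00 + 0.43 + 0.15 + 0.00 + 0.13)
  = 13.5480 / 0.7100 = 19.082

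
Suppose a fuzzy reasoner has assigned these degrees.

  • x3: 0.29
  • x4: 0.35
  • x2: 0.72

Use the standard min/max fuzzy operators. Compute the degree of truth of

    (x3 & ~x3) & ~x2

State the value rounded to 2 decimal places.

0.28

~x3 = 1 − 0.29 = 0.71
x3 & ~x3 = min(a, b) on (0.29, 0.71) = 0.29
~x2 = 1 − 0.72 = 0.28
(x3 & ~x3) & ~x2 = min(a, b) on (0.29, 0.28) = 0.28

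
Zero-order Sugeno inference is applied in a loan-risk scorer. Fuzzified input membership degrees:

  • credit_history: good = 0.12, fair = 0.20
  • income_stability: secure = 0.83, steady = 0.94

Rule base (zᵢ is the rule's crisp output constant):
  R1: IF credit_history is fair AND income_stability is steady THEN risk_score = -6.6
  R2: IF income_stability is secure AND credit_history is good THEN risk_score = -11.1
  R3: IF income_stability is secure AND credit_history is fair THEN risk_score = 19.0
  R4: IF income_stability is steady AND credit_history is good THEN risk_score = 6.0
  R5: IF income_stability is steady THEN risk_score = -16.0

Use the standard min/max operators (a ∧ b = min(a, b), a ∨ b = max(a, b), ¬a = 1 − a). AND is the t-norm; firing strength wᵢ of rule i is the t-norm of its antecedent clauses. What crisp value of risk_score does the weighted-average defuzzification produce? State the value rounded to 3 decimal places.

-8.337

R1 (z=-6.6): fair=0.20, steady=0.94; AND[min(a, b)] → w = 0.20
R2 (z=-11.1): secure=0.83, good=0.12; AND[min(a, b)] → w = 0.12
R3 (z=19.0): secure=0.83, fair=0.20; AND[min(a, b)] → w = 0.20
R4 (z=6.0): steady=0.94, good=0.12; AND[min(a, b)] → w = 0.12
R5 (z=-16.0): steady=0.94 → w = 0.94
Weighted average = (0.20·-6.6 + 0.12·-11.1 + 0.20·19.0 + 0.12·6.0 + 0.94·-16.0) / (0.20 + 0.12 + 0.20 + 0.12 + 0.94)
  = -13.1720 / 1.5800 = -8.337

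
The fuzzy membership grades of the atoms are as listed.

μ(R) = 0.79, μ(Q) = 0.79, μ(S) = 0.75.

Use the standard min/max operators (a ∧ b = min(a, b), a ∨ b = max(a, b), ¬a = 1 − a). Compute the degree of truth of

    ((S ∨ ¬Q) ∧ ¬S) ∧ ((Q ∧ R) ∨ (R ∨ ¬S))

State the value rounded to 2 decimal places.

0.25

¬Q = 1 − 0.79 = 0.21
S ∨ ¬Q = max(a, b) on (0.75, 0.21) = 0.75
¬S = 1 − 0.75 = 0.25
(S ∨ ¬Q) ∧ ¬S = min(a, b) on (0.75, 0.25) = 0.25
Q ∧ R = min(a, b) on (0.79, 0.79) = 0.79
¬S = 1 − 0.75 = 0.25
R ∨ ¬S = max(a, b) on (0.79, 0.25) = 0.79
(Q ∧ R) ∨ (R ∨ ¬S) = max(a, b) on (0.79, 0.79) = 0.79
((S ∨ ¬Q) ∧ ¬S) ∧ ((Q ∧ R) ∨ (R ∨ ¬S)) = min(a, b) on (0.25, 0.79) = 0.25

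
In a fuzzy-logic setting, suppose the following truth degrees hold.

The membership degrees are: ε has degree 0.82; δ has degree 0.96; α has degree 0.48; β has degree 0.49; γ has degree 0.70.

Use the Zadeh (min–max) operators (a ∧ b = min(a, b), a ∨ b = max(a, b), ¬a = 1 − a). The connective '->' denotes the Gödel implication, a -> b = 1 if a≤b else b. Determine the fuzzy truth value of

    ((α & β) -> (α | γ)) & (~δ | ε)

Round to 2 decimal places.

0.82

α & β = min(a, b) on (0.48, 0.49) = 0.48
α | γ = max(a, b) on (0.48, 0.70) = 0.70
(α & β) -> (α | γ)  [Gödel: 1 if a≤b else b] with a=0.48, b=0.70 → 1.00
~δ = 1 − 0.96 = 0.04
~δ | ε = max(a, b) on (0.04, 0.82) = 0.82
((α & β) -> (α | γ)) & (~δ | ε) = min(a, b) on (1.00, 0.82) = 0.82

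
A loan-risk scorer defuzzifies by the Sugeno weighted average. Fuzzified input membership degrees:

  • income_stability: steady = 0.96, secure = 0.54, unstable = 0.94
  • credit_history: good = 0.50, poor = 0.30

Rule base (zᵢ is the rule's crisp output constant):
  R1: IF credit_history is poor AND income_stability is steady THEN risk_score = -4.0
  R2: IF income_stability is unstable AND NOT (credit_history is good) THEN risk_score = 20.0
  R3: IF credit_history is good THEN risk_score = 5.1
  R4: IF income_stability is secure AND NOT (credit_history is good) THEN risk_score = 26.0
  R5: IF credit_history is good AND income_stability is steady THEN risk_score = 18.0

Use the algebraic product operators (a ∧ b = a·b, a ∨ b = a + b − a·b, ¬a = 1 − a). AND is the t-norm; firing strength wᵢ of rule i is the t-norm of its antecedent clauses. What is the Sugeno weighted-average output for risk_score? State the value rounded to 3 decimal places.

R1 (z=-4.0): poor=0.30, steady=0.96; AND[a·b] → w = 0.2880
R2 (z=20.0): unstable=0.94, ¬good=1−0.50=0.50; AND[a·b] → w = 0.4700
R3 (z=5.1): good=0.50 → w = 0.5000
R4 (z=26.0): secure=0.54, ¬good=1−0.50=0.50; AND[a·b] → w = 0.2700
R5 (z=18.0): good=0.50, steady=0.96; AND[a·b] → w = 0.4800
Weighted average = (0.2880·-4.0 + 0.4700·20.0 + 0.5000·5.1 + 0.2700·26.0 + 0.4800·18.0) / (0.2880 + 0.4700 + 0.5000 + 0.2700 + 0.4800)
  = 26.4580 / 2.0080 = 13.176

13.176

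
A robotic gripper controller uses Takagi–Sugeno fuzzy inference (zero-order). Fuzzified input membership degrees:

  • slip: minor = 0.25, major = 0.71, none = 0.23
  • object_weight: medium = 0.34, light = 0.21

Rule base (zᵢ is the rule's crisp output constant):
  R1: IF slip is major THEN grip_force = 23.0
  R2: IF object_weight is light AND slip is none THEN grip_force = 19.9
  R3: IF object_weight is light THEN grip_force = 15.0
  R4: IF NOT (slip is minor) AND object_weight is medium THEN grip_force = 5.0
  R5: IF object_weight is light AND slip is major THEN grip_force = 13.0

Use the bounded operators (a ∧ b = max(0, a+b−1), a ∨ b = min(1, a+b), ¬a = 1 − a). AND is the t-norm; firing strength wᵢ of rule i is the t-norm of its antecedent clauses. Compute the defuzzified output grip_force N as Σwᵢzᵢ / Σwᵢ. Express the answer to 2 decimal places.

R1 (z=23.0): major=0.71 → w = 0.71
R2 (z=19.9): light=0.21, none=0.23; AND[max(0, a+b−1)] → w = 0.00
R3 (z=15.0): light=0.21 → w = 0.21
R4 (z=5.0): ¬minor=1−0.25=0.75, medium=0.34; AND[max(0, a+b−1)] → w = 0.09
R5 (z=13.0): light=0.21, major=0.71; AND[max(0, a+b−1)] → w = 0.00
Weighted average = (0.71·23.0 + 0.00·19.9 + 0.21·15.0 + 0.09·5.0 + 0.00·13.0) / (0.71 + 0.00 + 0.21 + 0.09 + 0.00)
  = 19.9300 / 1.0100 = 19.73

19.73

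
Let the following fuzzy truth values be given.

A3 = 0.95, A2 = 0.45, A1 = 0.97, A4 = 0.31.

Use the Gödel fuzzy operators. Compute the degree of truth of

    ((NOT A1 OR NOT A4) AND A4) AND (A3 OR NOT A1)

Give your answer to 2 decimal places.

0.31

NOT A1 = 1 − 0.97 = 0.03
NOT A4 = 1 − 0.31 = 0.69
NOT A1 OR NOT A4 = max(a, b) on (0.03, 0.69) = 0.69
(NOT A1 OR NOT A4) AND A4 = min(a, b) on (0.69, 0.31) = 0.31
NOT A1 = 1 − 0.97 = 0.03
A3 OR NOT A1 = max(a, b) on (0.95, 0.03) = 0.95
((NOT A1 OR NOT A4) AND A4) AND (A3 OR NOT A1) = min(a, b) on (0.31, 0.95) = 0.31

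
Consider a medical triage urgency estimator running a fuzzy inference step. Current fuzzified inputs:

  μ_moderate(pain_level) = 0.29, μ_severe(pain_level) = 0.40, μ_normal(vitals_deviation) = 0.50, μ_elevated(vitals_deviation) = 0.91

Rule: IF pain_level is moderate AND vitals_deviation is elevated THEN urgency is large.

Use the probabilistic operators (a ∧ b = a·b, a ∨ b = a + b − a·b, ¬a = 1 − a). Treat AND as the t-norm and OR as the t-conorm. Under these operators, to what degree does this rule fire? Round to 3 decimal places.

firing strength: moderate=0.29, elevated=0.91; AND[a·b] → w = 0.2639

0.264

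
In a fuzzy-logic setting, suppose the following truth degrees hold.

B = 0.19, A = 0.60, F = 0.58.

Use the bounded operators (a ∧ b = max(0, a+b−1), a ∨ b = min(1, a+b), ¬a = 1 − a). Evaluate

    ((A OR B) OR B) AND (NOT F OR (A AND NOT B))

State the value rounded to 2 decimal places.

A OR B = min(1, a+b) on (0.60, 0.19) = 0.79
(A OR B) OR B = min(1, a+b) on (0.79, 0.19) = 0.98
NOT F = 1 − 0.58 = 0.42
NOT B = 1 − 0.19 = 0.81
A AND NOT B = max(0, a+b−1) on (0.60, 0.81) = 0.41
NOT F OR (A AND NOT B) = min(1, a+b) on (0.42, 0.41) = 0.83
((A OR B) OR B) AND (NOT F OR (A AND NOT B)) = max(0, a+b−1) on (0.98, 0.83) = 0.81

0.81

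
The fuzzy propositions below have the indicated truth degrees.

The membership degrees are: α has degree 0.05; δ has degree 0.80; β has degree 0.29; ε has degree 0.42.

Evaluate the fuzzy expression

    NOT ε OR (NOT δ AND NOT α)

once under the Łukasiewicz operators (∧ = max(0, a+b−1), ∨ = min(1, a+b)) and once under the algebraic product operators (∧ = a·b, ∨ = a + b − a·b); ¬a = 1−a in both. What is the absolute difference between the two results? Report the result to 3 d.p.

Under Łukasiewicz:
  NOT ε = 1 − 0.42 = 0.58
  NOT δ = 1 − 0.80 = 0.20
  NOT α = 1 − 0.05 = 0.95
  NOT δ AND NOT α = max(0, a+b−1) on (0.20, 0.95) = 0.15
  NOT ε OR (NOT δ AND NOT α) = min(1, a+b) on (0.58, 0.15) = 0.73
  → value = 0.7300
Under algebraic product:
  NOT ε = 1 − 0.4200 = 0.5800
  NOT δ = 1 − 0.8000 = 0.2000
  NOT α = 1 − 0.0500 = 0.9500
  NOT δ AND NOT α = a·b on (0.2000, 0.9500) = 0.1900
  NOT ε OR (NOT δ AND NOT α) = a + b − a·b on (0.5800, 0.1900) = 0.6598
  → value = 0.6598
|0.7300 − 0.6598| = 0.070

0.070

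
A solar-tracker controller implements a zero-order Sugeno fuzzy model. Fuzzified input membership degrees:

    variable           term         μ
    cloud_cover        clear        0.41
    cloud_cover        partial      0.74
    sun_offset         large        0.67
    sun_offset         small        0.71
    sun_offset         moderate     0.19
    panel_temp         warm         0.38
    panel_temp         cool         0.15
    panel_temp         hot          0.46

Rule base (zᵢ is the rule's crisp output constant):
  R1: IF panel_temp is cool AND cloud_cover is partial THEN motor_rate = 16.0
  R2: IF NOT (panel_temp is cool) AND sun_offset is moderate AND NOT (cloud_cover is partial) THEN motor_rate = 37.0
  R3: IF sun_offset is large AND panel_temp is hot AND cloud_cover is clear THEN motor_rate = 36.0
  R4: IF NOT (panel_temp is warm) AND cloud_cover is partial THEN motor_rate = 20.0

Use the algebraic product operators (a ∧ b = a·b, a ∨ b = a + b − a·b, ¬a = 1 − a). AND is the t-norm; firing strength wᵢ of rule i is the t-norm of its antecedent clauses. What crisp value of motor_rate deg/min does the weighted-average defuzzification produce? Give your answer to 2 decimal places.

23.10

R1 (z=16.0): cool=0.15, partial=0.74; AND[a·b] → w = 0.1110
R2 (z=37.0): ¬cool=1−0.15=0.85, moderate=0.19, ¬partial=1−0.74=0.26; AND[a·b] → w = 0.0420
R3 (z=36.0): large=0.67, hot=0.46, clear=0.41; AND[a·b] → w = 0.1264
R4 (z=20.0): ¬warm=1−0.38=0.62, partial=0.74; AND[a·b] → w = 0.4588
Weighted average = (0.1110·16.0 + 0.0420·37.0 + 0.1264·36.0 + 0.4588·20.0) / (0.1110 + 0.0420 + 0.1264 + 0.4588)
  = 17.0547 / 0.7382 = 23.10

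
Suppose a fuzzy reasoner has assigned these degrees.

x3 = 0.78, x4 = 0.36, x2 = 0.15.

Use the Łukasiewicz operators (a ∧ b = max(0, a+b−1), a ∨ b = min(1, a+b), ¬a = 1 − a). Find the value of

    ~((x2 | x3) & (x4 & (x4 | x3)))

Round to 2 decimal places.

0.71

x2 | x3 = min(1, a+b) on (0.15, 0.78) = 0.93
x4 | x3 = min(1, a+b) on (0.36, 0.78) = 1.00
x4 & (x4 | x3) = max(0, a+b−1) on (0.36, 1.00) = 0.36
(x2 | x3) & (x4 & (x4 | x3)) = max(0, a+b−1) on (0.93, 0.36) = 0.29
~((x2 | x3) & (x4 & (x4 | x3))) = 1 − 0.29 = 0.71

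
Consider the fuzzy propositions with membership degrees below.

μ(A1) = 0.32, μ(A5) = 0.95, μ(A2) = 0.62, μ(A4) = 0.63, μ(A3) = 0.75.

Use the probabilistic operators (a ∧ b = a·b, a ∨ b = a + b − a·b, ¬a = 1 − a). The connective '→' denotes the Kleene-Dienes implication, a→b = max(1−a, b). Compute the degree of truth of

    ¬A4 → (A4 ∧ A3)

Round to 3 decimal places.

¬A4 = 1 − 0.6300 = 0.3700
A4 ∧ A3 = a·b on (0.6300, 0.7500) = 0.4725
¬A4 → (A4 ∧ A3)  [Kleene-Dienes: max(1−a, b)] with a=0.3700, b=0.4725 → 0.6300

0.630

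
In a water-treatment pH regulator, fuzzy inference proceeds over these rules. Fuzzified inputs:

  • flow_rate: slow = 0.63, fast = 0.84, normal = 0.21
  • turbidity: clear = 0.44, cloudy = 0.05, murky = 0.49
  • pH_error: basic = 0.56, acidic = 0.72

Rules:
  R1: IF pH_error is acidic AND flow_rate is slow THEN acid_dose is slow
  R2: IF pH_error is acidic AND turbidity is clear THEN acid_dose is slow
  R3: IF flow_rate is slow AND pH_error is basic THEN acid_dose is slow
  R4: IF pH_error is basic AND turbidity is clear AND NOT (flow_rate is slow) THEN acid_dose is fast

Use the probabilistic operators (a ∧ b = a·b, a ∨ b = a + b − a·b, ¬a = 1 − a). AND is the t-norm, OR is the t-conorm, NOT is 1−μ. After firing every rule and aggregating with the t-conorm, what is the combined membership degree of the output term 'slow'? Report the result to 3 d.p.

R1: acidic=0.72, slow=0.63; AND[a·b] → w = 0.4536
R2: acidic=0.72, clear=0.44; AND[a·b] → w = 0.3168
R3: slow=0.63, basic=0.56; AND[a·b] → w = 0.3528
R4: basic=0.56, clear=0.44, ¬slow=1−0.63=0.37; AND[a·b] → w = 0.0912
Rules with consequent 'slow': {R1, R2, R3} → strengths 0.4536, 0.3168, 0.3528
Aggregate via t-conorm [a + b − a·b]: 0.7584

0.758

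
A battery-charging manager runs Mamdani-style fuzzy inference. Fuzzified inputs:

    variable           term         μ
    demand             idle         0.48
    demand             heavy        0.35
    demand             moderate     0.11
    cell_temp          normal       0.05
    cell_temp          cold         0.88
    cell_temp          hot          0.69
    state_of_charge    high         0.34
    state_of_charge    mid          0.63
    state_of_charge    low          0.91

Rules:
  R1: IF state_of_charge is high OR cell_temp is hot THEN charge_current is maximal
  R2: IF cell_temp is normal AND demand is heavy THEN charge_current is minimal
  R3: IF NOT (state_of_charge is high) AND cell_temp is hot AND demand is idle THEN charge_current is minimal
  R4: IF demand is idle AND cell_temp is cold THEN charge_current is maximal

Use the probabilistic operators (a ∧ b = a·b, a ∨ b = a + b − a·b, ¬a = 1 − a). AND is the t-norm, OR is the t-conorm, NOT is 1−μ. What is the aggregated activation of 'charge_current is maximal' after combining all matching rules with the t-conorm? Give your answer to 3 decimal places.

0.882

R1: high=0.34, hot=0.69; OR[a + b − a·b] → w = 0.7954
R2: normal=0.05, heavy=0.35; AND[a·b] → w = 0.0175
R3: ¬high=1−0.34=0.66, hot=0.69, idle=0.48; AND[a·b] → w = 0.2186
R4: idle=0.48, cold=0.88; AND[a·b] → w = 0.4224
Rules with consequent 'maximal': {R1, R4} → strengths 0.7954, 0.4224
Aggregate via t-conorm [a + b − a·b]: 0.8818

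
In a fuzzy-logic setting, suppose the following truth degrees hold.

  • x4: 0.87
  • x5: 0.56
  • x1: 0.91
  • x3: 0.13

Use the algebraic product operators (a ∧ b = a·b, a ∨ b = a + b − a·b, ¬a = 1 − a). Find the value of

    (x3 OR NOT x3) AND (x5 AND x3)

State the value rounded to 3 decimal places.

0.065

NOT x3 = 1 − 0.1300 = 0.8700
x3 OR NOT x3 = a + b − a·b on (0.1300, 0.8700) = 0.8869
x5 AND x3 = a·b on (0.5600, 0.1300) = 0.0728
(x3 OR NOT x3) AND (x5 AND x3) = a·b on (0.8869, 0.0728) = 0.0646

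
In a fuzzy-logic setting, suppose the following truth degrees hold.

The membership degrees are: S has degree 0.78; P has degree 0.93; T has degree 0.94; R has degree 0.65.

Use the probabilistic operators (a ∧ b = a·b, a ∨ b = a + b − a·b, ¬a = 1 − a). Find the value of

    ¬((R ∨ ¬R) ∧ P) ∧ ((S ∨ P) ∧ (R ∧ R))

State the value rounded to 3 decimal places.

0.117

¬R = 1 − 0.6500 = 0.3500
R ∨ ¬R = a + b − a·b on (0.6500, 0.3500) = 0.7725
(R ∨ ¬R) ∧ P = a·b on (0.7725, 0.9300) = 0.7184
¬((R ∨ ¬R) ∧ P) = 1 − 0.7184 = 0.2816
S ∨ P = a + b − a·b on (0.7800, 0.9300) = 0.9846
R ∧ R = a·b on (0.6500, 0.6500) = 0.4225
(S ∨ P) ∧ (R ∧ R) = a·b on (0.9846, 0.4225) = 0.4160
¬((R ∨ ¬R) ∧ P) ∧ ((S ∨ P) ∧ (R ∧ R)) = a·b on (0.2816, 0.4160) = 0.1171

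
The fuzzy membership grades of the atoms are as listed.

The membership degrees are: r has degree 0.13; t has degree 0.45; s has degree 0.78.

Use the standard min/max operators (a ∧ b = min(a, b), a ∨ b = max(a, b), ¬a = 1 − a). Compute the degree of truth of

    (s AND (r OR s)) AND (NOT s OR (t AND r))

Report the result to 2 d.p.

0.22

r OR s = max(a, b) on (0.13, 0.78) = 0.78
s AND (r OR s) = min(a, b) on (0.78, 0.78) = 0.78
NOT s = 1 − 0.78 = 0.22
t AND r = min(a, b) on (0.45, 0.13) = 0.13
NOT s OR (t AND r) = max(a, b) on (0.22, 0.13) = 0.22
(s AND (r OR s)) AND (NOT s OR (t AND r)) = min(a, b) on (0.78, 0.22) = 0.22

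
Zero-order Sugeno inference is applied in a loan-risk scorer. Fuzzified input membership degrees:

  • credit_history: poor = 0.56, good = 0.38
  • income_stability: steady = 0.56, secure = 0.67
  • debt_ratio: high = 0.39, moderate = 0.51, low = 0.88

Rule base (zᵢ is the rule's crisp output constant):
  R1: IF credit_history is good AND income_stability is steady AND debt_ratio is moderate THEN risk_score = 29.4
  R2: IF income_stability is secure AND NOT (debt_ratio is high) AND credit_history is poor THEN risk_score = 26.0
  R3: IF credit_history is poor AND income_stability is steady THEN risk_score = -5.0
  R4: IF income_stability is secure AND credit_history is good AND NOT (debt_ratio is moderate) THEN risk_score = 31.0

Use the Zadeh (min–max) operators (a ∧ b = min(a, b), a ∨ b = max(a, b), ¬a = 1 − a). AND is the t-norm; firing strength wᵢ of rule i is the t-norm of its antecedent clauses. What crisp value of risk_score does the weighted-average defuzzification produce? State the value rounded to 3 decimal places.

R1 (z=29.4): good=0.38, steady=0.56, moderate=0.51; AND[min(a, b)] → w = 0.38
R2 (z=26.0): secure=0.67, ¬high=1−0.39=0.61, poor=0.56; AND[min(a, b)] → w = 0.56
R3 (z=-5.0): poor=0.56, steady=0.56; AND[min(a, b)] → w = 0.56
R4 (z=31.0): secure=0.67, good=0.38, ¬moderate=1−0.51=0.49; AND[min(a, b)] → w = 0.38
Weighted average = (0.38·29.4 + 0.56·26.0 + 0.56·-5.0 + 0.38·31.0) / (0.38 + 0.56 + 0.56 + 0.38)
  = 34.7120 / 1.8800 = 18.464

18.464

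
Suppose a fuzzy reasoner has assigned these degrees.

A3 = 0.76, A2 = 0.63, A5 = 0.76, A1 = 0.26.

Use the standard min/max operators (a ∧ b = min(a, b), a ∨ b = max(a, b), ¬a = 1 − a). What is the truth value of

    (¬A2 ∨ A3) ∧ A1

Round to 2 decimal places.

¬A2 = 1 − 0.63 = 0.37
¬A2 ∨ A3 = max(a, b) on (0.37, 0.76) = 0.76
(¬A2 ∨ A3) ∧ A1 = min(a, b) on (0.76, 0.26) = 0.26

0.26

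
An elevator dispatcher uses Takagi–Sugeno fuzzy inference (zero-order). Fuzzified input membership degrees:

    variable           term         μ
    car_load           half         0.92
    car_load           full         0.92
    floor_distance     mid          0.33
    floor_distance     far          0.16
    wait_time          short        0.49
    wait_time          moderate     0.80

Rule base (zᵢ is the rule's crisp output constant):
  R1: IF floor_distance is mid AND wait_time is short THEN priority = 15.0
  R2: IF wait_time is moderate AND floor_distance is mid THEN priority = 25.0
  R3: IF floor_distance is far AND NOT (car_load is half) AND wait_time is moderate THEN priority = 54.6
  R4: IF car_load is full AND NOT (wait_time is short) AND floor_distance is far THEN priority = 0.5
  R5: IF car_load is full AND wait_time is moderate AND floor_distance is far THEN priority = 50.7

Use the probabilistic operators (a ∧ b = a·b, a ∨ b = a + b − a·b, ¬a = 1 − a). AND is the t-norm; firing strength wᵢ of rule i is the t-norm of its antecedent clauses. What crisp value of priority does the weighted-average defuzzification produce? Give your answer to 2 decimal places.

R1 (z=15.0): mid=0.33, short=0.49; AND[a·b] → w = 0.1617
R2 (z=25.0): moderate=0.80, mid=0.33; AND[a·b] → w = 0.2640
R3 (z=54.6): far=0.16, ¬half=1−0.92=0.08, moderate=0.80; AND[a·b] → w = 0.0102
R4 (z=0.5): full=0.92, ¬short=1−0.49=0.51, far=0.16; AND[a·b] → w = 0.0751
R5 (z=50.7): full=0.92, moderate=0.80, far=0.16; AND[a·b] → w = 0.1178
Weighted average = (0.1617·15.0 + 0.2640·25.0 + 0.0102·54.6 + 0.0751·0.5 + 0.1178·50.7) / (0.1617 + 0.2640 + 0.0102 + 0.0751 + 0.1178)
  = 15.5926 / 0.6288 = 24.80

24.80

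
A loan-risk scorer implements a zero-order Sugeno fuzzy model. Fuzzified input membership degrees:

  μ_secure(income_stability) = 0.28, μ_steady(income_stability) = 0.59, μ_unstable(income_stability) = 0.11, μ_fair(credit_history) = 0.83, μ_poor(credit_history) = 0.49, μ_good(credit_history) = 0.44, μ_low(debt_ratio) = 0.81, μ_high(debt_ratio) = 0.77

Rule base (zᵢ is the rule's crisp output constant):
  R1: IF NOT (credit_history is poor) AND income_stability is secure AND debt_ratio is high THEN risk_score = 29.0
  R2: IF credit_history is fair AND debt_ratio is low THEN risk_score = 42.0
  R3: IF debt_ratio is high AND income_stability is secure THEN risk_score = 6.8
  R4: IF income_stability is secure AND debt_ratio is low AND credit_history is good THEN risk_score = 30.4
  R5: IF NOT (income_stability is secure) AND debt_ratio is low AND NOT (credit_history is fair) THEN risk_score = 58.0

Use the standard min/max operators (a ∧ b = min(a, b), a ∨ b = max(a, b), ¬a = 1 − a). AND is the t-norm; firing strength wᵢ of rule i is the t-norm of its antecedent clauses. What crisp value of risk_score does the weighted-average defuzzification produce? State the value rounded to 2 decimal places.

34.29

R1 (z=29.0): ¬poor=1−0.49=0.51, secure=0.28, high=0.77; AND[min(a, b)] → w = 0.28
R2 (z=42.0): fair=0.83, low=0.81; AND[min(a, b)] → w = 0.81
R3 (z=6.8): high=0.77, secure=0.28; AND[min(a, b)] → w = 0.28
R4 (z=30.4): secure=0.28, low=0.81, good=0.44; AND[min(a, b)] → w = 0.28
R5 (z=58.0): ¬secure=1−0.28=0.72, low=0.81, ¬fair=1−0.83=0.17; AND[min(a, b)] → w = 0.17
Weighted average = (0.28·29.0 + 0.81·42.0 + 0.28·6.8 + 0.28·30.4 + 0.17·58.0) / (0.28 + 0.81 + 0.28 + 0.28 + 0.17)
  = 62.4160 / 1.8200 = 34.29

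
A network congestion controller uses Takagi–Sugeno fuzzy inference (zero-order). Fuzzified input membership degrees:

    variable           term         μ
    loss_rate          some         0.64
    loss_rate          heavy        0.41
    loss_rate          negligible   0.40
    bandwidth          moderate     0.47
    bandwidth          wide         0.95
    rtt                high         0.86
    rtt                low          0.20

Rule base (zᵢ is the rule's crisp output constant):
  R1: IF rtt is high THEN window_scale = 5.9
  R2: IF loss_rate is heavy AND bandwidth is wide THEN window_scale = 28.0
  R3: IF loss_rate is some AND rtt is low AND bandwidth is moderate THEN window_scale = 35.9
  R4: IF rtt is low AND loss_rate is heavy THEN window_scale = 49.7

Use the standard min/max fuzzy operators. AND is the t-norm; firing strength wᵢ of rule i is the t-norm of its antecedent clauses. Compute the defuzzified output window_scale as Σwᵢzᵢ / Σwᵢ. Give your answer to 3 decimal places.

R1 (z=5.9): high=0.86 → w = 0.86
R2 (z=28.0): heavy=0.41, wide=0.95; AND[min(a, b)] → w = 0.41
R3 (z=35.9): some=0.64, low=0.20, moderate=0.47; AND[min(a, b)] → w = 0.20
R4 (z=49.7): low=0.20, heavy=0.41; AND[min(a, b)] → w = 0.20
Weighted average = (0.86·5.9 + 0.41·28.0 + 0.20·35.9 + 0.20·49.7) / (0.86 + 0.41 + 0.20 + 0.20)
  = 33.6740 / 1.6700 = 20.164

20.164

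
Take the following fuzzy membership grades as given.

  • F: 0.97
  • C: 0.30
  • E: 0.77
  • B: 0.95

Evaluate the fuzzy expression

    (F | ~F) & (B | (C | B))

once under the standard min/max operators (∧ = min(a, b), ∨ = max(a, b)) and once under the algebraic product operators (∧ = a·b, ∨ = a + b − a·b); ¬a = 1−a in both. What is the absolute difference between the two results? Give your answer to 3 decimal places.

0.019

Under standard min/max:
  ~F = 1 − 0.97 = 0.03
  F | ~F = max(a, b) on (0.97, 0.03) = 0.97
  C | B = max(a, b) on (0.30, 0.95) = 0.95
  B | (C | B) = max(a, b) on (0.95, 0.95) = 0.95
  (F | ~F) & (B | (C | B)) = min(a, b) on (0.97, 0.95) = 0.95
  → value = 0.9500
Under algebraic product:
  ~F = 1 − 0.9700 = 0.0300
  F | ~F = a + b − a·b on (0.9700, 0.0300) = 0.9709
  C | B = a + b − a·b on (0.3000, 0.9500) = 0.9650
  B | (C | B) = a + b − a·b on (0.9500, 0.9650) = 0.9982
  (F | ~F) & (B | (C | B)) = a·b on (0.9709, 0.9982) = 0.9692
  → value = 0.9692
|0.9500 − 0.9692| = 0.019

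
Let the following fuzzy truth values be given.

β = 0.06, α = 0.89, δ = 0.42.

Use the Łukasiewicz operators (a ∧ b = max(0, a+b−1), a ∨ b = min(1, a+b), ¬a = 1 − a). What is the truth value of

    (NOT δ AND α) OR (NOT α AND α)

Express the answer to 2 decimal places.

0.47

NOT δ = 1 − 0.42 = 0.58
NOT δ AND α = max(0, a+b−1) on (0.58, 0.89) = 0.47
NOT α = 1 − 0.89 = 0.11
NOT α AND α = max(0, a+b−1) on (0.11, 0.89) = 0.00
(NOT δ AND α) OR (NOT α AND α) = min(1, a+b) on (0.47, 0.00) = 0.47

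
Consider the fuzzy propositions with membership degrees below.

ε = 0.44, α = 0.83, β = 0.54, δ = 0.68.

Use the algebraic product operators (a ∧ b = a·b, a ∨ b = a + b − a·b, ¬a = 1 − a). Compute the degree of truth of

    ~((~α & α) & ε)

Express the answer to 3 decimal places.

~α = 1 − 0.8300 = 0.1700
~α & α = a·b on (0.1700, 0.8300) = 0.1411
(~α & α) & ε = a·b on (0.1411, 0.4400) = 0.0621
~((~α & α) & ε) = 1 − 0.0621 = 0.9379

0.938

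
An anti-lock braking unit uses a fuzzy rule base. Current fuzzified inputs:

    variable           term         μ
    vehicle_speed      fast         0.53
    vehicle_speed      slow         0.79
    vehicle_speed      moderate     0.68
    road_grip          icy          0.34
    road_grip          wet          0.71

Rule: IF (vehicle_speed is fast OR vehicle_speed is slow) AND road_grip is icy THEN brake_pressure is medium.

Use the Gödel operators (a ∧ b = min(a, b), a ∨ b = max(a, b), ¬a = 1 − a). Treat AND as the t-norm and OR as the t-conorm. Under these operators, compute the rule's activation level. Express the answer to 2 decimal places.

firing strength: (fast=0.53 OR slow=0.79) = 0.79; AND[min(a, b)] with icy=0.34 → w = 0.34

0.34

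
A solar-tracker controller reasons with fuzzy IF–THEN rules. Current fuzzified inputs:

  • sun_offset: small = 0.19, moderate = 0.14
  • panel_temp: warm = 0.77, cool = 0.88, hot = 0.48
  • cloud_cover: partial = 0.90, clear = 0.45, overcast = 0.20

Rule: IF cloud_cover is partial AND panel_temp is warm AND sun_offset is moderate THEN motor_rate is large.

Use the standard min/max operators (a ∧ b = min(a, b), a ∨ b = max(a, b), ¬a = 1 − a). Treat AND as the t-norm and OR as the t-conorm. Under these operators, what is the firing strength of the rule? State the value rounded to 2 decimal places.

firing strength: partial=0.90, warm=0.77, moderate=0.14; AND[min(a, b)] → w = 0.14

0.14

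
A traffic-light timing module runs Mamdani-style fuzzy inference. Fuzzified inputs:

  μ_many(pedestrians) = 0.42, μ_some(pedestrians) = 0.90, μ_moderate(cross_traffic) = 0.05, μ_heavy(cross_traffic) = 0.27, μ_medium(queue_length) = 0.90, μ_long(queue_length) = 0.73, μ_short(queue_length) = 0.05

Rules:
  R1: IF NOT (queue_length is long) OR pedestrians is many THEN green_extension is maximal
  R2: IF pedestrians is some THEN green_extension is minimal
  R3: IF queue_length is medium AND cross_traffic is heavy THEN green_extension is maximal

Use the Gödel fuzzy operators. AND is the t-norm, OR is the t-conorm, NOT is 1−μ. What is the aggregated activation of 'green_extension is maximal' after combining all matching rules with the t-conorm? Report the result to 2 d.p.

0.42

R1: ¬long=1−0.73=0.27, many=0.42; OR[max(a, b)] → w = 0.42
R2: some=0.90 → w = 0.90
R3: medium=0.90, heavy=0.27; AND[min(a, b)] → w = 0.27
Rules with consequent 'maximal': {R1, R3} → strengths 0.42, 0.27
Aggregate via t-conorm [max(a, b)]: 0.42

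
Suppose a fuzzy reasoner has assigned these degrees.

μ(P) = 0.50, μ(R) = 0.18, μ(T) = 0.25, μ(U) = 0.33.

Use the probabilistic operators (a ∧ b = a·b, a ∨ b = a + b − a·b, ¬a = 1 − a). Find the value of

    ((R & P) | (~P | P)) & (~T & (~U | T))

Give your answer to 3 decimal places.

R & P = a·b on (0.1800, 0.5000) = 0.0900
~P = 1 − 0.5000 = 0.5000
~P | P = a + b − a·b on (0.5000, 0.5000) = 0.7500
(R & P) | (~P | P) = a + b − a·b on (0.0900, 0.7500) = 0.7725
~T = 1 − 0.2500 = 0.7500
~U = 1 − 0.3300 = 0.6700
~U | T = a + b − a·b on (0.6700, 0.2500) = 0.7525
~T & (~U | T) = a·b on (0.7500, 0.7525) = 0.5644
((R & P) | (~P | P)) & (~T & (~U | T)) = a·b on (0.7725, 0.5644) = 0.4360

0.436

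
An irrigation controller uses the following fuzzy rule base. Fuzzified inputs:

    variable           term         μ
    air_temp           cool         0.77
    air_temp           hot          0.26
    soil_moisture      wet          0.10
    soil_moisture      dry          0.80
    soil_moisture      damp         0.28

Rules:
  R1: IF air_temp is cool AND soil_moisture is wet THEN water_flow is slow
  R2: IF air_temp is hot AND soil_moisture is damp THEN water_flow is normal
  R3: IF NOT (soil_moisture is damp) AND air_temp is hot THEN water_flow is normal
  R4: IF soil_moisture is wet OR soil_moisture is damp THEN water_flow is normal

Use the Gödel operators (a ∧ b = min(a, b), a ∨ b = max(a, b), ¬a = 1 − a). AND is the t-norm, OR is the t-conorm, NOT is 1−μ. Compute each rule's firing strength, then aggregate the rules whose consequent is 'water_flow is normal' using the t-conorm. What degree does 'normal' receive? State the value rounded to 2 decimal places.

0.28

R1: cool=0.77, wet=0.10; AND[min(a, b)] → w = 0.10
R2: hot=0.26, damp=0.28; AND[min(a, b)] → w = 0.26
R3: ¬damp=1−0.28=0.72, hot=0.26; AND[min(a, b)] → w = 0.26
R4: wet=0.10, damp=0.28; OR[max(a, b)] → w = 0.28
Rules with consequent 'normal': {R2, R3, R4} → strengths 0.26, 0.26, 0.28
Aggregate via t-conorm [max(a, b)]: 0.28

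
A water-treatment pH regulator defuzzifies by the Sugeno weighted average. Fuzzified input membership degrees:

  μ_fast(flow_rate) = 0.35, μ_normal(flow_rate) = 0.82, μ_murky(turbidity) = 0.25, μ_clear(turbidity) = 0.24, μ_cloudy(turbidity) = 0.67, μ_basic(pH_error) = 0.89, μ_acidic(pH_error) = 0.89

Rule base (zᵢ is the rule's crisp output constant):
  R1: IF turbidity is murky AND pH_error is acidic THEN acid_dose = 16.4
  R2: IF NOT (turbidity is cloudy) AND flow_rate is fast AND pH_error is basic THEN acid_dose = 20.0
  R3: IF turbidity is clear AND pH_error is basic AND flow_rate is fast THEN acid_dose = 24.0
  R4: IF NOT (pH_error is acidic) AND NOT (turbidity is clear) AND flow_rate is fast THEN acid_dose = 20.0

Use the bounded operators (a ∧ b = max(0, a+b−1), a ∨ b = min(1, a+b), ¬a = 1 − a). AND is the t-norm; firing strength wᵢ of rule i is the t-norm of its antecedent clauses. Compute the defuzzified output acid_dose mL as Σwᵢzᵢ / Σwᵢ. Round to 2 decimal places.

16.40

R1 (z=16.4): murky=0.25, acidic=0.89; AND[max(0, a+b−1)] → w = 0.14
R2 (z=20.0): ¬cloudy=1−0.67=0.33, fast=0.35, basic=0.89; AND[max(0, a+b−1)] → w = 0.00
R3 (z=24.0): clear=0.24, basic=0.89, fast=0.35; AND[max(0, a+b−1)] → w = 0.00
R4 (z=20.0): ¬acidic=1−0.89=0.11, ¬clear=1−0.24=0.76, fast=0.35; AND[max(0, a+b−1)] → w = 0.00
Weighted average = (0.14·16.4 + 0.00·20.0 + 0.00·24.0 + 0.00·20.0) / (0.14 + 0.00 + 0.00 + 0.00)
  = 2.2960 / 0.1400 = 16.40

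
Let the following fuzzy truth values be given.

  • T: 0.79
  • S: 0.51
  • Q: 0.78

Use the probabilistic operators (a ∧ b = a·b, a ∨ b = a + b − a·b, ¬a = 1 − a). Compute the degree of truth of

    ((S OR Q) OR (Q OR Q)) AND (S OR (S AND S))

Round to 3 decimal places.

S OR Q = a + b − a·b on (0.5100, 0.7800) = 0.8922
Q OR Q = a + b − a·b on (0.7800, 0.7800) = 0.9516
(S OR Q) OR (Q OR Q) = a + b − a·b on (0.8922, 0.9516) = 0.9948
S AND S = a·b on (0.5100, 0.5100) = 0.2601
S OR (S AND S) = a + b − a·b on (0.5100, 0.2601) = 0.6374
((S OR Q) OR (Q OR Q)) AND (S OR (S AND S)) = a·b on (0.9948, 0.6374) = 0.6341

0.634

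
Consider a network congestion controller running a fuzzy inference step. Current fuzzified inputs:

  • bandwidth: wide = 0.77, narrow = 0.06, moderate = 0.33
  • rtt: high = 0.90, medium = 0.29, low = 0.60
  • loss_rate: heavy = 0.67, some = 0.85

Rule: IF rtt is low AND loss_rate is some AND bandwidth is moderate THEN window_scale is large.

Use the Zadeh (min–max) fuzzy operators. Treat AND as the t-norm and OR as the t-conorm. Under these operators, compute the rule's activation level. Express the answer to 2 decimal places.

0.33

firing strength: low=0.60, some=0.85, moderate=0.33; AND[min(a, b)] → w = 0.33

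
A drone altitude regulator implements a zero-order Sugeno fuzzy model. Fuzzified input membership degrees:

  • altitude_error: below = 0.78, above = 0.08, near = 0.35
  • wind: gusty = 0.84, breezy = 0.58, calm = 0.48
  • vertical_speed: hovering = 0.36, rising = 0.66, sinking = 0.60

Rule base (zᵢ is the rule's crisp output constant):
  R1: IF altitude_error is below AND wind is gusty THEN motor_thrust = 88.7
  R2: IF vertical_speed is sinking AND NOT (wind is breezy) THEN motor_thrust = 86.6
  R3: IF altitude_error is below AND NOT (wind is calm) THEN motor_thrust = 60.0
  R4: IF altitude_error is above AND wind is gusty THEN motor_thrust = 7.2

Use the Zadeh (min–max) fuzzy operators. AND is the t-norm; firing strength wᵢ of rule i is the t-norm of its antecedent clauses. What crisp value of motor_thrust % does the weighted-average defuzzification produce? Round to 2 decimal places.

76.30

R1 (z=88.7): below=0.78, gusty=0.84; AND[min(a, b)] → w = 0.78
R2 (z=86.6): sinking=0.60, ¬breezy=1−0.58=0.42; AND[min(a, b)] → w = 0.42
R3 (z=60.0): below=0.78, ¬calm=1−0.48=0.52; AND[min(a, b)] → w = 0.52
R4 (z=7.2): above=0.08, gusty=0.84; AND[min(a, b)] → w = 0.08
Weighted average = (0.78·88.7 + 0.42·86.6 + 0.52·60.0 + 0.08·7.2) / (0.78 + 0.42 + 0.52 + 0.08)
  = 137.3340 / 1.8000 = 76.30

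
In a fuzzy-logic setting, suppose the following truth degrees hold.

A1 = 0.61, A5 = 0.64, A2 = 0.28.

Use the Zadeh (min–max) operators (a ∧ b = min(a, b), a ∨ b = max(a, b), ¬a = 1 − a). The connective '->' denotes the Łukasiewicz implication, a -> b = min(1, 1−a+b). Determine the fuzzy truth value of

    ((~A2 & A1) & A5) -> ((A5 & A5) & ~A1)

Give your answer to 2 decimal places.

0.78

~A2 = 1 − 0.28 = 0.72
~A2 & A1 = min(a, b) on (0.72, 0.61) = 0.61
(~A2 & A1) & A5 = min(a, b) on (0.61, 0.64) = 0.61
A5 & A5 = min(a, b) on (0.64, 0.64) = 0.64
~A1 = 1 − 0.61 = 0.39
(A5 & A5) & ~A1 = min(a, b) on (0.64, 0.39) = 0.39
((~A2 & A1) & A5) -> ((A5 & A5) & ~A1)  [Łukasiewicz: min(1, 1−a+b)] with a=0.61, b=0.39 → 0.78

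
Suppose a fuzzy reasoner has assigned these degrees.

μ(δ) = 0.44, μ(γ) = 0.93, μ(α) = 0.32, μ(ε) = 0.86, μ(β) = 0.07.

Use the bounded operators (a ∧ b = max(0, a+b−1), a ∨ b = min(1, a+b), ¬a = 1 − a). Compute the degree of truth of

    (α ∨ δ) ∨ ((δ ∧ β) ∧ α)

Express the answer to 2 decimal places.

α ∨ δ = min(1, a+b) on (0.32, 0.44) = 0.76
δ ∧ β = max(0, a+b−1) on (0.44, 0.07) = 0.00
(δ ∧ β) ∧ α = max(0, a+b−1) on (0.00, 0.32) = 0.00
(α ∨ δ) ∨ ((δ ∧ β) ∧ α) = min(1, a+b) on (0.76, 0.00) = 0.76

0.76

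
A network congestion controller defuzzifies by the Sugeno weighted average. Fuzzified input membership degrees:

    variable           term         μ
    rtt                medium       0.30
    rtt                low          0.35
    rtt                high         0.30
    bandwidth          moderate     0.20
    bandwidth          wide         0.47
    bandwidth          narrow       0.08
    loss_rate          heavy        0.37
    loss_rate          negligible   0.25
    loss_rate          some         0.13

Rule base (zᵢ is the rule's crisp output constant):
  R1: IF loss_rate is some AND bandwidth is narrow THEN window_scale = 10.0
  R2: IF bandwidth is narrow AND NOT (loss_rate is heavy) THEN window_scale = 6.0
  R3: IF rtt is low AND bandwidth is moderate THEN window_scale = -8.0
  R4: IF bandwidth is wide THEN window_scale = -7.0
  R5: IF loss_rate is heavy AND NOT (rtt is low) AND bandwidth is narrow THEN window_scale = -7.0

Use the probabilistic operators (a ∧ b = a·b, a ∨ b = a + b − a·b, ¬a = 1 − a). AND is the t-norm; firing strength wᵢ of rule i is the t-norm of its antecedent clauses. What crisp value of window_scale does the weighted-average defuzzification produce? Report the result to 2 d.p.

R1 (z=10.0): some=0.13, narrow=0.08; AND[a·b] → w = 0.0104
R2 (z=6.0): narrow=0.08, ¬heavy=1−0.37=0.63; AND[a·b] → w = 0.0504
R3 (z=-8.0): low=0.35, moderate=0.20; AND[a·b] → w = 0.0700
R4 (z=-7.0): wide=0.47 → w = 0.4700
R5 (z=-7.0): heavy=0.37, ¬low=1−0.35=0.65, narrow=0.08; AND[a·b] → w = 0.0192
Weighted average = (0.0104·10.0 + 0.0504·6.0 + 0.0700·-8.0 + 0.4700·-7.0 + 0.0192·-7.0) / (0.0104 + 0.0504 + 0.0700 + 0.4700 + 0.0192)
  = -3.5783 / 0.6200 = -5.77

-5.77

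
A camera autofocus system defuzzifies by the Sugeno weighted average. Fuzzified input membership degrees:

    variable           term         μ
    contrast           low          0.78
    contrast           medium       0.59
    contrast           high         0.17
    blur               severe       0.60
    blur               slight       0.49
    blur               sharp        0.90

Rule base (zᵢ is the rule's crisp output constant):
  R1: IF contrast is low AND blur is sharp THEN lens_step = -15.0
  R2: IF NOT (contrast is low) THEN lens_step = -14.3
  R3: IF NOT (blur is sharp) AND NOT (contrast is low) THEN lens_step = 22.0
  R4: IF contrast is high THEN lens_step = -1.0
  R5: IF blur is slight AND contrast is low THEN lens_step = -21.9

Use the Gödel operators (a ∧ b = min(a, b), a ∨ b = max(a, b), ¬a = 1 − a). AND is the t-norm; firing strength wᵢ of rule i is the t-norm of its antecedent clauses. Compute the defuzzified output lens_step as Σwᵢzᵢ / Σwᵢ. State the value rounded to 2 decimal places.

R1 (z=-15.0): low=0.78, sharp=0.90; AND[min(a, b)] → w = 0.78
R2 (z=-14.3): ¬low=1−0.78=0.22 → w = 0.22
R3 (z=22.0): ¬sharp=1−0.90=0.10, ¬low=1−0.78=0.22; AND[min(a, b)] → w = 0.10
R4 (z=-1.0): high=0.17 → w = 0.17
R5 (z=-21.9): slight=0.49, low=0.78; AND[min(a, b)] → w = 0.49
Weighted average = (0.78·-15.0 + 0.22·-14.3 + 0.10·22.0 + 0.17·-1.0 + 0.49·-21.9) / (0.78 + 0.22 + 0.10 + 0.17 + 0.49)
  = -23.5470 / 1.7600 = -13.38

-13.38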